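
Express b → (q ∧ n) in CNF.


Step 1: Rewrite b → (q ∧ n) as ¬b ∨ (q ∧ n).
Step 2: Distribute ∨ over ∧.

((¬b) ∨ q) ∧ ((¬b) ∨ n)


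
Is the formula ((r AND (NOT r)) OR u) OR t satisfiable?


Search for a satisfying assignment over {r, t, u}.
Try r=F, t=T, u=F: the formula evaluates to T.
A satisfying assignment exists.

Satisfiable.


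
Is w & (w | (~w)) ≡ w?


Compare truth tables:
w | φ | ψ
---------
False | False | False
True | True | True
The columns φ and ψ agree on every row.

Yes, they are logically equivalent.


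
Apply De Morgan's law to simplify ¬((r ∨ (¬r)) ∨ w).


De Morgan: the negation of a disjunction is the conjunction of the negations.
Distribute ¬ across ∨, flipping it to ∧, and negate each literal.

((¬r) ∧ r) ∧ (¬w)


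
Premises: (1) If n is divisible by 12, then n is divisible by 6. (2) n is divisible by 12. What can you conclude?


Modus ponens: from (P → Q) and P, infer Q.
P = 'n is divisible by 12' is asserted, and P → Q holds, so Q follows.

n is divisible by 6.


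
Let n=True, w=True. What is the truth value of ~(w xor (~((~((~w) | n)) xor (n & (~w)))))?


Substitute n=True, w=True:
~w = False
(~w) | n = False | True = True
~((~w) | n) = False
~w = False
n & (~w) = True & False = False
(~((~w) | n)) xor (n & (~w)) = False xor False = False
~((~((~w) | n)) xor (n & (~w))) = True
w xor (~((~((~w) | n)) xor (n & (~w)))) = True xor True = False
~(w xor (~((~((~w) | n)) xor (n & (~w))))) = True

True


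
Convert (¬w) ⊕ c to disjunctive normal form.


Step 1: (¬w) ⊕ c is true exactly when they disagree: ((¬w) ∧ ¬c) ∨ (¬(¬w) ∧ c).
Step 2: Eliminate any double negations (¬¬X = X).

((¬w) ∧ (¬c)) ∨ (w ∧ c)


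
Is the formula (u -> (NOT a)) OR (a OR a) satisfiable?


Search for a satisfying assignment over {a, u}.
Try a=F, u=F: the formula evaluates to T.
A satisfying assignment exists.

Satisfiable.


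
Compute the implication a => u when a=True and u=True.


Implication is false only when antecedent is true and consequent is false.
Substitute: a=True, u=True.
True => True evaluates to True.

True


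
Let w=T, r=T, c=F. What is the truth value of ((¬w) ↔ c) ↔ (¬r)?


Substitute w=T, r=T, c=F:
¬w = F
(¬w) ↔ c = F ↔ F = T
¬r = F
((¬w) ↔ c) ↔ (¬r) = T ↔ F = F

F


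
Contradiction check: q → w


Truth table over {q, w}:
q | w | φ
---------
F | F | T
T | F | F
F | T | T
T | T | T
Satisfying assignment at row 1: q=F, w=F gives T.

No, it is not a contradiction.


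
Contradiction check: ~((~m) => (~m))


Truth table over {m}:
m | φ
-----
False | False
True | False
Every row is false.

Yes, it is a contradiction.


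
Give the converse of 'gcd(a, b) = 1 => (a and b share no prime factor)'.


The converse of (P → Q) is (Q → P). It is not in general equivalent to the original.
Here P = 'gcd(a, b) = 1' and Q = '(a and b share no prime factor)'.

If (a and b share no prime factor), then gcd(a, b) = 1.


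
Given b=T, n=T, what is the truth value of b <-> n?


Biconditional is true when both operands have the same truth value.
Substitute: b=T, n=T.
T <-> T evaluates to T.

T


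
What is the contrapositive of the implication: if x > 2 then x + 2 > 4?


The contrapositive of (P → Q) is (¬Q → ¬P); it is logically equivalent to the original.
Here P = 'x > 2' and Q = 'x + 2 > 4'.

If not (x + 2 > 4), then not (x > 2).


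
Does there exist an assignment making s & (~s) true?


Check all 2 assignments over {s}:
s | φ
-----
False | False
True | False
No assignment makes the formula true.

Unsatisfiable.


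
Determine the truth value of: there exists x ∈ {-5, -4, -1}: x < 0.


Evaluate the predicate on each element: -5:T, -4:T, -1:T.
Witness x = -5 satisfies the predicate.

T


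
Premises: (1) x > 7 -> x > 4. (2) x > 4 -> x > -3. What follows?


Hypothetical syllogism: from (P → Q) and (Q → R), infer (P → R).
Chain the two implications through the shared middle term 'x > 4'.

x > 7 -> x > -3


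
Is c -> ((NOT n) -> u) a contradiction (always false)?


Truth table over {c, n, u}:
c | n | u | φ
-------------
F | F | F | T
T | F | F | F
F | T | F | T
T | T | F | T
F | F | T | T
T | F | T | T
F | T | T | T
T | T | T | T
Satisfying assignment at row 1: c=F, n=F, u=F gives T.

No, it is not a contradiction.


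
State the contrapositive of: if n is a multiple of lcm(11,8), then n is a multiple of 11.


The contrapositive of (P → Q) is (¬Q → ¬P); it is logically equivalent to the original.
Here P = 'n is a multiple of lcm(11,8)' and Q = 'n is a multiple of 11'.

If not (n is a multiple of 11), then not (n is a multiple of lcm(11,8)).


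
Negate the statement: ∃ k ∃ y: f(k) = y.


Negation flips each quantifier (∀↔∃) and negates the inner predicate.
¬(∃ k ∃ y: φ) = ∀ k ∀ y: ¬φ.

∀ k ∀ y: ¬(f(k) = y)


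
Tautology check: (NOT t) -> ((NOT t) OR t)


Build the truth table over {t}:
t | φ
-----
F | T
T | T
Every row evaluates to true.

Yes, it is a tautology.


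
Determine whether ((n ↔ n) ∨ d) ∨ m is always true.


Build the truth table over {d, m, n}:
d | m | n | φ
-------------
F | F | F | T
T | F | F | T
F | T | F | T
T | T | F | T
F | F | T | T
T | F | T | T
F | T | T | T
T | T | T | T
Every row evaluates to true.

Yes, it is a tautology.


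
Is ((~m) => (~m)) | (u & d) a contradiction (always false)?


Truth table over {d, m, u}:
d | m | u | φ
-------------
False | False | False | True
True | False | False | True
False | True | False | True
True | True | False | True
False | False | True | True
True | False | True | True
False | True | True | True
True | True | True | True
Satisfying assignment at row 1: d=False, m=False, u=False gives True.

No, it is not a contradiction.


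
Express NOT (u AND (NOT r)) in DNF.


Step 1: Apply De Morgan: ¬(u ∧ (¬r)) = ¬u ∨ ¬(¬r).
Step 2: Eliminate any double negations (¬¬X = X).

(NOT u) OR r


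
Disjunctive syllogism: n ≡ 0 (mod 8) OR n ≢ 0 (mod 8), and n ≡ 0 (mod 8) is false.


Disjunctive syllogism: from (P ∨ Q) and ¬P, infer Q.
One disjunct, 'n ≡ 0 (mod 8)', is ruled out; the other must hold.

n ≢ 0 (mod 8)


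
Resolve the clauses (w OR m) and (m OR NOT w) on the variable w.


The clauses contain complementary literals w and NOTw.
Resolution eliminates this pair and disjoins the remaining literals (merging duplicates).

m


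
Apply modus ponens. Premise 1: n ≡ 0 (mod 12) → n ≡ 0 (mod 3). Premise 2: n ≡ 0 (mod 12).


Modus ponens: from (P → Q) and P, infer Q.
P = 'n ≡ 0 (mod 12)' is asserted, and P → Q holds, so Q follows.

n ≡ 0 (mod 3).


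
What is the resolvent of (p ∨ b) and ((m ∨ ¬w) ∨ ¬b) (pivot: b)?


The clauses contain complementary literals b and ¬b.
Resolution eliminates this pair and disjoins the remaining literals (merging duplicates).

((p ∨ ¬w) ∨ m)


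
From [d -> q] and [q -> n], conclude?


Hypothetical syllogism: from (P → Q) and (Q → R), infer (P → R).
Chain the two implications through the shared middle term 'q'.

d -> n


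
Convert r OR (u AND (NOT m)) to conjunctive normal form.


Step 1: Distribute ∨ over ∧: r ∨ (u ∧ (¬m)) = (r ∨ u) ∧ (r ∨ (¬m)).

(r OR u) AND (r OR (NOT m))


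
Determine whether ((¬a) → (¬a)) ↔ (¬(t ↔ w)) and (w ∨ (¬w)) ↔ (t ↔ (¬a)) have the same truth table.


Compare truth tables:
a | t | w | φ | ψ
-----------------
F | F | F | F | F
T | F | F | F | T
F | T | F | T | T
T | T | F | T | F
F | F | T | T | F
T | F | T | T | T
F | T | T | F | T
T | T | T | F | F
They differ at row 2 (a=T, t=F, w=F): φ=F but ψ=T.

No, they are not logically equivalent.


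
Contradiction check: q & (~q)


Truth table over {q}:
q | φ
-----
False | False
True | False
Every row is false.

Yes, it is a contradiction.


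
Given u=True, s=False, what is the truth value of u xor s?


Exclusive or is true when exactly one operand is true.
Substitute: u=True, s=False.
True xor False evaluates to True.

True


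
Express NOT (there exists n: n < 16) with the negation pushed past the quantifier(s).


¬(for all x: φ) = there exists x: ¬φ, and ¬(there exists x: φ) = for all x: ¬φ.
Apply to the existential statement.

for all n: NOT(n < 16)


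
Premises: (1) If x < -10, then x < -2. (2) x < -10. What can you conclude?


Modus ponens: from (P → Q) and P, infer Q.
P = 'x < -10' is asserted, and P → Q holds, so Q follows.

x < -2.


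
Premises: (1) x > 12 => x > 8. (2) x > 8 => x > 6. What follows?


Hypothetical syllogism: from (P → Q) and (Q → R), infer (P → R).
Chain the two implications through the shared middle term 'x > 8'.

x > 12 => x > 6


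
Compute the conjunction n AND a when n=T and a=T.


Conjunction is true only when both operands are true.
Substitute: n=T, a=T.
T AND T evaluates to T.

T


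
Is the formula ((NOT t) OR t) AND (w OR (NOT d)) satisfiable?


Search for a satisfying assignment over {d, t, w}.
Try d=F, t=F, w=F: the formula evaluates to T.
A satisfying assignment exists.

Satisfiable.


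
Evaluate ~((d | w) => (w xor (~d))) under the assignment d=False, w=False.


Substitute d=False, w=False:
d | w = False | False = False
~d = True
w xor (~d) = False xor True = True
(d | w) => (w xor (~d)) = False => True = True
~((d | w) => (w xor (~d))) = False

False


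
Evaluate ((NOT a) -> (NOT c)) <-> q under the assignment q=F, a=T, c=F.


Substitute q=F, a=T, c=F:
NOT a = F
NOT c = T
(NOT a) -> (NOT c) = F -> T = T
((NOT a) -> (NOT c)) <-> q = T <-> F = F

F


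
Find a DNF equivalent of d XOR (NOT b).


Step 1: d ⊕ (¬b) is true exactly when they disagree: (d ∧ ¬(¬b)) ∨ (¬d ∧ (¬b)).
Step 2: Eliminate any double negations (¬¬X = X).

(d AND b) OR ((NOT d) AND (NOT b))


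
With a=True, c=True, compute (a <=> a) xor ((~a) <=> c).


Substitute a=True, c=True:
a <=> a = True <=> True = True
~a = False
(~a) <=> c = False <=> True = False
(a <=> a) xor ((~a) <=> c) = True xor False = True

True


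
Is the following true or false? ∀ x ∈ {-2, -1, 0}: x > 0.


Evaluate the predicate on each element: -2:F, -1:F, 0:F.
Counterexample x = -2 fails the predicate.

F


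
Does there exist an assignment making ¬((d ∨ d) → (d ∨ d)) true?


Check all 2 assignments over {d}:
d | φ
-----
F | F
T | F
No assignment makes the formula true.

Unsatisfiable.


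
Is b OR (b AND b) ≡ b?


Compare truth tables:
b | φ | ψ
---------
F | F | F
T | T | T
The columns φ and ψ agree on every row.

Yes, they are logically equivalent.


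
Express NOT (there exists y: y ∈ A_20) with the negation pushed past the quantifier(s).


¬(for all x: φ) = there exists x: ¬φ, and ¬(there exists x: φ) = for all x: ¬φ.
Apply to the existential statement.

for all y: NOT(y ∈ A_20)


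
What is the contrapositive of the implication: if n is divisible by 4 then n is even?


The contrapositive of (P → Q) is (¬Q → ¬P); it is logically equivalent to the original.
Here P = 'n is divisible by 4' and Q = 'n is even'.

If not (n is even), then not (n is divisible by 4).


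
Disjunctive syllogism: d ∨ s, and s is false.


Disjunctive syllogism: from (P ∨ Q) and ¬P, infer Q.
One disjunct, 's', is ruled out; the other must hold.

d


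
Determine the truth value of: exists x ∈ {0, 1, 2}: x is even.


Evaluate the predicate on each element: 0:True, 1:False, 2:True.
Witness x = 0 satisfies the predicate.

True


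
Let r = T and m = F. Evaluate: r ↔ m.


Biconditional is true when both operands have the same truth value.
Substitute: r=T, m=F.
T ↔ F evaluates to F.

F


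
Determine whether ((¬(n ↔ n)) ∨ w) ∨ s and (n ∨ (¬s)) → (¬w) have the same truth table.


Compare truth tables:
n | s | w | φ | ψ
-----------------
F | F | F | F | T
T | F | F | F | T
F | T | F | T | T
T | T | F | T | T
F | F | T | T | F
T | F | T | T | F
F | T | T | T | T
T | T | T | T | F
They differ at row 1 (n=F, s=F, w=F): φ=F but ψ=T.

No, they are not logically equivalent.


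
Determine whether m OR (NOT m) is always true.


Build the truth table over {m}:
m | φ
-----
F | T
T | T
Every row evaluates to true.

Yes, it is a tautology.


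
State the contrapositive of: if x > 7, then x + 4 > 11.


The contrapositive of (P → Q) is (¬Q → ¬P); it is logically equivalent to the original.
Here P = 'x > 7' and Q = 'x + 4 > 11'.

If not (x + 4 > 11), then not (x > 7).


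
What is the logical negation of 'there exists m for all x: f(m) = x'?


Negation flips each quantifier (∀↔∃) and negates the inner predicate.
¬(there exists m for all x: φ) = for all m there exists x: ¬φ.

for all m there exists x: NOT(f(m) = x)


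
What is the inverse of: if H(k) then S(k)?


The inverse of (P → Q) is (¬P → ¬Q). It is equivalent to the converse, not to the original.
Here P = 'H(k)' and Q = 'S(k)'.

If not (H(k)), then not (S(k)).


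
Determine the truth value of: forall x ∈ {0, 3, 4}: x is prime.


Evaluate the predicate on each element: 0:False, 3:True, 4:False.
Counterexample x = 0 fails the predicate.

False


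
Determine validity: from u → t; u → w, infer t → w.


This is (no valid rule). There exist truth assignments where the premises are all true but the conclusion is false.

Invalid.


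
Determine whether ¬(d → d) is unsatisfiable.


Truth table over {d}:
d | φ
-----
F | F
T | F
Every row is false.

Yes, it is a contradiction.


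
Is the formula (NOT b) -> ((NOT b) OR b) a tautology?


Build the truth table over {b}:
b | φ
-----
F | T
T | T
Every row evaluates to true.

Yes, it is a tautology.


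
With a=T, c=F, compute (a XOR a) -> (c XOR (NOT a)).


Substitute a=T, c=F:
a XOR a = T XOR T = F
NOT a = F
c XOR (NOT a) = F XOR F = F
(a XOR a) -> (c XOR (NOT a)) = F -> F = T

T


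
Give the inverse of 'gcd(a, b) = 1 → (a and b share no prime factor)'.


The inverse of (P → Q) is (¬P → ¬Q). It is equivalent to the converse, not to the original.
Here P = 'gcd(a, b) = 1' and Q = '(a and b share no prime factor)'.

If not (gcd(a, b) = 1), then not ((a and b share no prime factor)).


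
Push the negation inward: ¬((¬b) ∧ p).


De Morgan: the negation of a conjunction is the disjunction of the negations.
Distribute ¬ across ∧, flipping it to ∨, and negate each literal.

b ∨ (¬p)


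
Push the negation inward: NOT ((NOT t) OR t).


De Morgan: the negation of a disjunction is the conjunction of the negations.
Distribute NOT across OR, flipping it to AND, and negate each literal.

t AND (NOT t)


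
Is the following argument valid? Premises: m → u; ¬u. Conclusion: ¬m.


This matches the form of modus tollens: the conclusion follows in every model of the premises.

Valid.


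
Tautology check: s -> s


Build the truth table over {s}:
s | φ
-----
F | T
T | T
Every row evaluates to true.

Yes, it is a tautology.


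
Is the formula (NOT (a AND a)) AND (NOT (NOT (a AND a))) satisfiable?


Check all 2 assignments over {a}:
a | φ
-----
F | F
T | F
No assignment makes the formula true.

Unsatisfiable.


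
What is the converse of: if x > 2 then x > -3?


The converse of (P → Q) is (Q → P). It is not in general equivalent to the original.
Here P = 'x > 2' and Q = 'x > -3'.

If x > -3, then x > 2.


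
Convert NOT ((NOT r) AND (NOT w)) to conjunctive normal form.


Step 1: Apply De Morgan: ¬((¬r) ∧ (¬w)) = ¬(¬r) ∨ ¬(¬w).
Step 2: Eliminate any double negations (¬¬X = X).

r OR w


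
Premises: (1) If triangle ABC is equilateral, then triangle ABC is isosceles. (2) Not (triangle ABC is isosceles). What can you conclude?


Modus tollens: from (P → Q) and ¬Q, infer ¬P.
Q = 'triangle ABC is isosceles' is denied; since P → Q, P must also fail.

Not (triangle ABC is equilateral).


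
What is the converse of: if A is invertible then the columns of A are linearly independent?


The converse of (P → Q) is (Q → P). It is not in general equivalent to the original.
Here P = 'A is invertible' and Q = 'the columns of A are linearly independent'.

If the columns of A are linearly independent, then A is invertible.


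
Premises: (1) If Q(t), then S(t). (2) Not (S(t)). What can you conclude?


Modus tollens: from (P → Q) and ¬Q, infer ¬P.
Q = 'S(t)' is denied; since P → Q, P must also fail.

Not (Q(t)).


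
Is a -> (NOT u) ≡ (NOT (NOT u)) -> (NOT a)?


Compare truth tables:
a | u | φ | ψ
-------------
F | F | T | T
T | F | T | T
F | T | T | T
T | T | F | F
The columns φ and ψ agree on every row.

Yes, they are logically equivalent.


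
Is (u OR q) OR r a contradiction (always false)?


Truth table over {q, r, u}:
q | r | u | φ
-------------
F | F | F | F
T | F | F | T
F | T | F | T
T | T | F | T
F | F | T | T
T | F | T | T
F | T | T | T
T | T | T | T
Satisfying assignment at row 2: q=T, r=F, u=F gives T.

No, it is not a contradiction.


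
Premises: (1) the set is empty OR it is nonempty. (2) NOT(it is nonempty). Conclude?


Disjunctive syllogism: from (P ∨ Q) and ¬P, infer Q.
One disjunct, 'it is nonempty', is ruled out; the other must hold.

the set is empty


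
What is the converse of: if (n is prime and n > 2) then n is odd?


The converse of (P → Q) is (Q → P). It is not in general equivalent to the original.
Here P = '(n is prime and n > 2)' and Q = 'n is odd'.

If n is odd, then (n is prime and n > 2).


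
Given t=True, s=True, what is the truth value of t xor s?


Exclusive or is true when exactly one operand is true.
Substitute: t=True, s=True.
True xor True evaluates to False.

False


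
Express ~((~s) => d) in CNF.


Step 1: Rewrite (¬s) → d as ¬(¬s) ∨ d.
Step 2: Negate: ¬(¬(¬s) ∨ d) = (¬s) ∧ ¬d (De Morgan + double negation).

(~s) & (~d)


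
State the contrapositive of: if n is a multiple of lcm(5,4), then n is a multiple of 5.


The contrapositive of (P → Q) is (¬Q → ¬P); it is logically equivalent to the original.
Here P = 'n is a multiple of lcm(5,4)' and Q = 'n is a multiple of 5'.

If not (n is a multiple of 5), then not (n is a multiple of lcm(5,4)).


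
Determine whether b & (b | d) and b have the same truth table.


Compare truth tables:
b | d | φ | ψ
-------------
False | False | False | False
True | False | True | True
False | True | False | False
True | True | True | True
The columns φ and ψ agree on every row.

Yes, they are logically equivalent.


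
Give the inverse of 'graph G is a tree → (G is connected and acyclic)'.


The inverse of (P → Q) is (¬P → ¬Q). It is equivalent to the converse, not to the original.
Here P = 'graph G is a tree' and Q = '(G is connected and acyclic)'.

If not (graph G is a tree), then not ((G is connected and acyclic)).


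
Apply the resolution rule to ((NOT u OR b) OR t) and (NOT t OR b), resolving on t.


The clauses contain complementary literals t and NOTt.
Resolution eliminates this pair and disjoins the remaining literals (merging duplicates).

(b OR NOT u)


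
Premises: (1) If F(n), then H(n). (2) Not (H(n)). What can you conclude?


Modus tollens: from (P → Q) and ¬Q, infer ¬P.
Q = 'H(n)' is denied; since P → Q, P must also fail.

Not (F(n)).


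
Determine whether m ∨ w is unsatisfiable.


Truth table over {m, w}:
m | w | φ
---------
F | F | F
T | F | T
F | T | T
T | T | T
Satisfying assignment at row 2: m=T, w=F gives T.

No, it is not a contradiction.


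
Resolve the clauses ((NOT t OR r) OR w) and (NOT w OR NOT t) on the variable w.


The clauses contain complementary literals w and NOTw.
Resolution eliminates this pair and disjoins the remaining literals (merging duplicates).

(NOT t OR r)


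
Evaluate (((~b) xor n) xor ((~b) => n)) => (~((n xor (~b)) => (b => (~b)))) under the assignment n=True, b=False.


Substitute n=True, b=False:
… (earlier sub-steps elided)
~b = True
(~b) => n = True => True = True
((~b) xor n) xor ((~b) => n) = False xor True = True
~b = True
n xor (~b) = True xor True = False
~b = True
b => (~b) = False => True = True
(n xor (~b)) => (b => (~b)) = False => True = True
~((n xor (~b)) => (b => (~b))) = False
(((~b) xor n) xor ((~b) => n)) => (~((n xor (~b)) => (b => (~b)))) = True => False = False

False


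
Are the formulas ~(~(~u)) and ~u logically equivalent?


Compare truth tables:
u | φ | ψ
---------
False | True | True
True | False | False
The columns φ and ψ agree on every row.

Yes, they are logically equivalent.


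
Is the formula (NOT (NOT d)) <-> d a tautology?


Build the truth table over {d}:
d | φ
-----
F | T
T | T
Every row evaluates to true.

Yes, it is a tautology.


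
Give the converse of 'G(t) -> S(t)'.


The converse of (P → Q) is (Q → P). It is not in general equivalent to the original.
Here P = 'G(t)' and Q = 'S(t)'.

If S(t), then G(t).


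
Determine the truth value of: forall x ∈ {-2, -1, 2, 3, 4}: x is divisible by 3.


Evaluate the predicate on each element: -2:False, -1:False, 2:False, 3:True, 4:False.
Counterexample x = -2 fails the predicate.

False


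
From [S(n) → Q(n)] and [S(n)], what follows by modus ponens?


Modus ponens: from (P → Q) and P, infer Q.
P = 'S(n)' is asserted, and P → Q holds, so Q follows.

Q(n).


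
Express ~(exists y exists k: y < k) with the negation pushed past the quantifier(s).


Negation flips each quantifier (∀↔∃) and negates the inner predicate.
¬(exists y exists k: φ) = forall y forall k: ¬φ.

forall y forall k: ~(y < k)


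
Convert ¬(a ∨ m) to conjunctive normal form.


Step 1: Apply De Morgan: ¬(a ∨ m) = ¬a ∧ ¬m.

(¬a) ∧ (¬m)


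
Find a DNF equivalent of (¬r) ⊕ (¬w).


Step 1: (¬r) ⊕ (¬w) is true exactly when they disagree: ((¬r) ∧ ¬(¬w)) ∨ (¬(¬r) ∧ (¬w)).
Step 2: Eliminate any double negations (¬¬X = X).

((¬r) ∧ w) ∨ (r ∧ (¬w))


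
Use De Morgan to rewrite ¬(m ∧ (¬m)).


De Morgan: the negation of a conjunction is the disjunction of the negations.
Distribute ¬ across ∧, flipping it to ∨, and negate each literal.

(¬m) ∨ m


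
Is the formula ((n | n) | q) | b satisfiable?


Search for a satisfying assignment over {b, n, q}.
Try b=True, n=False, q=False: the formula evaluates to True.
A satisfying assignment exists.

Satisfiable.


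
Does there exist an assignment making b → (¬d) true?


Search for a satisfying assignment over {b, d}.
Try b=F, d=F: the formula evaluates to T.
A satisfying assignment exists.

Satisfiable.


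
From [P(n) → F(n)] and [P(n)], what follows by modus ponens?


Modus ponens: from (P → Q) and P, infer Q.
P = 'P(n)' is asserted, and P → Q holds, so Q follows.

F(n).


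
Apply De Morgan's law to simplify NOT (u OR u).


De Morgan: the negation of a disjunction is the conjunction of the negations.
Distribute NOT across OR, flipping it to AND, and negate each literal.

(NOT u) AND (NOT u)


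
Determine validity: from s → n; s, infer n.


This matches the form of modus ponens: the conclusion follows in every model of the premises.

Valid.


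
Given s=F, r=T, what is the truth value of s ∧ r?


Conjunction is true only when both operands are true.
Substitute: s=F, r=T.
F ∧ T evaluates to F.

F


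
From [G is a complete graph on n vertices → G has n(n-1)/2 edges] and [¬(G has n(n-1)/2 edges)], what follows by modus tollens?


Modus tollens: from (P → Q) and ¬Q, infer ¬P.
Q = 'G has n(n-1)/2 edges' is denied; since P → Q, P must also fail.

Not (G is a complete graph on n vertices).


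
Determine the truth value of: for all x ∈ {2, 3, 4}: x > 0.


Evaluate the predicate on each element: 2:T, 3:T, 4:T.
Every element satisfies the predicate.

T


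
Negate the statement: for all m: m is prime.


¬(for all x: φ) = there exists x: ¬φ, and ¬(there exists x: φ) = for all x: ¬φ.
Apply to the universal statement.

there exists m: NOT(m is prime)


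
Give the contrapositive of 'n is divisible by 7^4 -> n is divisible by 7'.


The contrapositive of (P → Q) is (¬Q → ¬P); it is logically equivalent to the original.
Here P = 'n is divisible by 7^4' and Q = 'n is divisible by 7'.

If not (n is divisible by 7), then not (n is divisible by 7^4).


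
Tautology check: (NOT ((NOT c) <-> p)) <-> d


Build the truth table over {c, d, p}:
c | d | p | φ
-------------
F | F | F | F
T | F | F | T
F | T | F | T
T | T | F | F
F | F | T | T
T | F | T | F
F | T | T | F
T | T | T | T
Counterexample at row 1: with c=F, d=F, p=F, the formula is F.

No, it is not a tautology.


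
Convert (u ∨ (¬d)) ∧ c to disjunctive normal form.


Step 1: Distribute ∧ over ∨: (u ∨ (¬d)) ∧ c = (u ∧ c) ∨ ((¬d) ∧ c).

(u ∧ c) ∨ ((¬d) ∧ c)


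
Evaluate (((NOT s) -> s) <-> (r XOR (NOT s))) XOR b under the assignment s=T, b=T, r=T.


Substitute s=T, b=T, r=T:
NOT s = F
(NOT s) -> s = F -> T = T
NOT s = F
r XOR (NOT s) = T XOR F = T
((NOT s) -> s) <-> (r XOR (NOT s)) = T <-> T = T
(((NOT s) -> s) <-> (r XOR (NOT s))) XOR b = T XOR T = F

F


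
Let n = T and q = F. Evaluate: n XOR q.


Exclusive or is true when exactly one operand is true.
Substitute: n=T, q=F.
T XOR F evaluates to T.

T


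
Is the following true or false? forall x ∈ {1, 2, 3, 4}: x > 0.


Evaluate the predicate on each element: 1:True, 2:True, 3:True, 4:True.
Every element satisfies the predicate.

True


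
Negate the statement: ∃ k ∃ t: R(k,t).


Negation flips each quantifier (∀↔∃) and negates the inner predicate.
¬(∃ k ∃ t: φ) = ∀ k ∀ t: ¬φ.

∀ k ∀ t: ¬(R(k,t))


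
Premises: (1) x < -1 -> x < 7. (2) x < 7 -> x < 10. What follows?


Hypothetical syllogism: from (P → Q) and (Q → R), infer (P → R).
Chain the two implications through the shared middle term 'x < 7'.

x < -1 -> x < 10


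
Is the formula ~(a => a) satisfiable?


Check all 2 assignments over {a}:
a | φ
-----
False | False
True | False
No assignment makes the formula true.

Unsatisfiable.


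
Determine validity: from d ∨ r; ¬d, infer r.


This matches the form of disjunctive syllogism: the conclusion follows in every model of the premises.

Valid.


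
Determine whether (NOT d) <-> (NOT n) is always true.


Build the truth table over {d, n}:
d | n | φ
---------
F | F | T
T | F | F
F | T | F
T | T | T
Counterexample at row 2: with d=T, n=F, the formula is F.

No, it is not a tautology.


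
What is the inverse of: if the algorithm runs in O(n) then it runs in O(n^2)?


The inverse of (P → Q) is (¬P → ¬Q). It is equivalent to the converse, not to the original.
Here P = 'the algorithm runs in O(n)' and Q = 'it runs in O(n^2)'.

If not (the algorithm runs in O(n)), then not (it runs in O(n^2)).


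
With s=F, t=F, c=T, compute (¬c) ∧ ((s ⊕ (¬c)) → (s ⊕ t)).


Substitute s=F, t=F, c=T:
¬c = F
¬c = F
s ⊕ (¬c) = F ⊕ F = F
s ⊕ t = F ⊕ F = F
(s ⊕ (¬c)) → (s ⊕ t) = F → F = T
(¬c) ∧ ((s ⊕ (¬c)) → (s ⊕ t)) = F ∧ T = F

F


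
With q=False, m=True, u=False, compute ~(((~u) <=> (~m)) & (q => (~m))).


Substitute q=False, m=True, u=False:
~u = True
~m = False
(~u) <=> (~m) = True <=> False = False
~m = False
q => (~m) = False => False = True
((~u) <=> (~m)) & (q => (~m)) = False & True = False
~(((~u) <=> (~m)) & (q => (~m))) = True

True


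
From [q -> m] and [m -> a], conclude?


Hypothetical syllogism: from (P → Q) and (Q → R), infer (P → R).
Chain the two implications through the shared middle term 'm'.

q -> a


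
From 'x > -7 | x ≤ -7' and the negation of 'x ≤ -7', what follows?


Disjunctive syllogism: from (P ∨ Q) and ¬P, infer Q.
One disjunct, 'x ≤ -7', is ruled out; the other must hold.

x > -7


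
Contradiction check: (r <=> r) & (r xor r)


Truth table over {r}:
r | φ
-----
False | False
True | False
Every row is false.

Yes, it is a contradiction.


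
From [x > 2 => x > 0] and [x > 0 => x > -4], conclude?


Hypothetical syllogism: from (P → Q) and (Q → R), infer (P → R).
Chain the two implications through the shared middle term 'x > 0'.

x > 2 => x > -4


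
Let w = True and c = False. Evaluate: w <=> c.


Biconditional is true when both operands have the same truth value.
Substitute: w=True, c=False.
True <=> False evaluates to False.

False


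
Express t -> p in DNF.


Step 1: Rewrite t → p as ¬t ∨ p.

(NOT t) OR p


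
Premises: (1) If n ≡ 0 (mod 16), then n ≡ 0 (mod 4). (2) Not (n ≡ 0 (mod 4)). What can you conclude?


Modus tollens: from (P → Q) and ¬Q, infer ¬P.
Q = 'n ≡ 0 (mod 4)' is denied; since P → Q, P must also fail.

Not (n ≡ 0 (mod 16)).


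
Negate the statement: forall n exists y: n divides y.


Negation flips each quantifier (∀↔∃) and negates the inner predicate.
¬(forall n exists y: φ) = exists n forall y: ¬φ.

exists n forall y: ~(n divides y)


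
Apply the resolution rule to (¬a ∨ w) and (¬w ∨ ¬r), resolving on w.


The clauses contain complementary literals w and ¬w.
Resolution eliminates this pair and disjoins the remaining literals (merging duplicates).

(¬a ∨ ¬r)


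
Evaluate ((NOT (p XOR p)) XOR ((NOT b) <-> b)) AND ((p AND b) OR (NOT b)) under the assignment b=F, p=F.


Substitute b=F, p=F:
p XOR p = F XOR F = F
NOT (p XOR p) = T
NOT b = T
(NOT b) <-> b = T <-> F = F
(NOT (p XOR p)) XOR ((NOT b) <-> b) = T XOR F = T
p AND b = F AND F = F
NOT b = T
(p AND b) OR (NOT b) = F OR T = T
((NOT (p XOR p)) XOR ((NOT b) <-> b)) AND ((p AND b) OR (NOT b)) = T AND T = T

T


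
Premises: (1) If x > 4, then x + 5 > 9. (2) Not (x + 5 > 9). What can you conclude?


Modus tollens: from (P → Q) and ¬Q, infer ¬P.
Q = 'x + 5 > 9' is denied; since P → Q, P must also fail.

Not (x > 4).


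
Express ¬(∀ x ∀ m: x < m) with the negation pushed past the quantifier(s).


Negation flips each quantifier (∀↔∃) and negates the inner predicate.
¬(∀ x ∀ m: φ) = ∃ x ∃ m: ¬φ.

∃ x ∃ m: ¬(x < m)


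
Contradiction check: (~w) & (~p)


Truth table over {p, w}:
p | w | φ
---------
False | False | True
True | False | False
False | True | False
True | True | False
Satisfying assignment at row 1: p=False, w=False gives True.

No, it is not a contradiction.


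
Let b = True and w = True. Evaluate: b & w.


Conjunction is true only when both operands are true.
Substitute: b=True, w=True.
True & True evaluates to True.

True


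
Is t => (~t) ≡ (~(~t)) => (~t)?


Compare truth tables:
t | φ | ψ
---------
False | True | True
True | False | False
The columns φ and ψ agree on every row.

Yes, they are logically equivalent.


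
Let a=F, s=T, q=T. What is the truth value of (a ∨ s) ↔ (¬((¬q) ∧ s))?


Substitute a=F, s=T, q=T:
a ∨ s = F ∨ T = T
¬q = F
(¬q) ∧ s = F ∧ T = F
¬((¬q) ∧ s) = T
(a ∨ s) ↔ (¬((¬q) ∧ s)) = T ↔ T = T

T


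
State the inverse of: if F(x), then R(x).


The inverse of (P → Q) is (¬P → ¬Q). It is equivalent to the converse, not to the original.
Here P = 'F(x)' and Q = 'R(x)'.

If not (F(x)), then not (R(x)).


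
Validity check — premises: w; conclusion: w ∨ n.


This matches the form of disjunction introduction: the conclusion follows in every model of the premises.

Valid.


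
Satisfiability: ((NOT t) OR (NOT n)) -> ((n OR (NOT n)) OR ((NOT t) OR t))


Search for a satisfying assignment over {n, t}.
Try n=F, t=F: the formula evaluates to T.
A satisfying assignment exists.

Satisfiable.


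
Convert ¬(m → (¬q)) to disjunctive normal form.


Step 1: Rewrite implication then negate: ¬(¬m ∨ (¬q)) = m ∧ ¬(¬q).
Step 2: Eliminate any double negations (¬¬X = X).

m ∧ q


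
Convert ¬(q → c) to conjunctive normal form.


Step 1: Rewrite q → c as ¬q ∨ c.
Step 2: Negate: ¬(¬q ∨ c) = q ∧ ¬c (De Morgan + double negation).

q ∧ (¬c)


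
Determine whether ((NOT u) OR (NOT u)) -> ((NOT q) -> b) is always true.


Build the truth table over {b, q, u}:
b | q | u | φ
-------------
F | F | F | F
T | F | F | T
F | T | F | T
T | T | F | T
F | F | T | T
T | F | T | T
F | T | T | T
T | T | T | T
Counterexample at row 1: with b=F, q=F, u=F, the formula is F.

No, it is not a tautology.


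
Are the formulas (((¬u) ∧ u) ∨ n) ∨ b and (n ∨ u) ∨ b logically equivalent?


Compare truth tables:
b | n | u | φ | ψ
-----------------
F | F | F | F | F
T | F | F | T | T
F | T | F | T | T
T | T | F | T | T
F | F | T | F | T
T | F | T | T | T
F | T | T | T | T
T | T | T | T | T
They differ at row 5 (b=F, n=F, u=T): φ=F but ψ=T.

No, they are not logically equivalent.


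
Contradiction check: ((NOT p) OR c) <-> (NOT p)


Truth table over {c, p}:
c | p | φ
---------
F | F | T
T | F | T
F | T | T
T | T | F
Satisfying assignment at row 1: c=F, p=F gives T.

No, it is not a contradiction.


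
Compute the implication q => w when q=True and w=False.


Implication is false only when antecedent is true and consequent is false.
Substitute: q=True, w=False.
True => False evaluates to False.

False


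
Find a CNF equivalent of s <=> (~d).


Step 1: Rewrite s ↔ (¬d) as (s → (¬d)) ∧ ((¬d) → s).
Step 2: Rewrite each implication as a disjunction.
Step 3: Eliminate any double negations (¬¬X = X).

((~s) | (~d)) & (d | s)


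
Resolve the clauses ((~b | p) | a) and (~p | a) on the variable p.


The clauses contain complementary literals p and ~p.
Resolution eliminates this pair and disjoins the remaining literals (merging duplicates).

(a | ~b)


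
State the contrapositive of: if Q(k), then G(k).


The contrapositive of (P → Q) is (¬Q → ¬P); it is logically equivalent to the original.
Here P = 'Q(k)' and Q = 'G(k)'.

If not (G(k)), then not (Q(k)).


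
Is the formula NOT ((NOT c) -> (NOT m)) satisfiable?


Search for a satisfying assignment over {c, m}.
Try c=F, m=T: the formula evaluates to T.
A satisfying assignment exists.

Satisfiable.


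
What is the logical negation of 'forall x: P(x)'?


¬(forall x: φ) = exists x: ¬φ, and ¬(exists x: φ) = forall x: ¬φ.
Apply to the universal statement.

exists x: ~(P(x))


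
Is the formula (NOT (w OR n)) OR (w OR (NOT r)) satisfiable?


Search for a satisfying assignment over {n, r, w}.
Try n=F, r=F, w=F: the formula evaluates to T.
A satisfying assignment exists.

Satisfiable.


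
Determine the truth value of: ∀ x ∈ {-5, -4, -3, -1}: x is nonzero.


Evaluate the predicate on each element: -5:T, -4:T, -3:T, -1:T.
Every element satisfies the predicate.

T


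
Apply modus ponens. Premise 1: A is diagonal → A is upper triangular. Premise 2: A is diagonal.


Modus ponens: from (P → Q) and P, infer Q.
P = 'A is diagonal' is asserted, and P → Q holds, so Q follows.

A is upper triangular.


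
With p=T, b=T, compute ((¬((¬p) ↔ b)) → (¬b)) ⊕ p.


Substitute p=T, b=T:
¬p = F
(¬p) ↔ b = F ↔ T = F
¬((¬p) ↔ b) = T
¬b = F
(¬((¬p) ↔ b)) → (¬b) = T → F = F
((¬((¬p) ↔ b)) → (¬b)) ⊕ p = F ⊕ T = T

T


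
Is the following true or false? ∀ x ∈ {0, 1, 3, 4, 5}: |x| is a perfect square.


Evaluate the predicate on each element: 0:T, 1:T, 3:F, 4:T, 5:F.
Counterexample x = 3 fails the predicate.

F


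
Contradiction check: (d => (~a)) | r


Truth table over {a, d, r}:
a | d | r | φ
-------------
False | False | False | True
True | False | False | True
False | True | False | True
True | True | False | False
False | False | True | True
True | False | True | True
False | True | True | True
True | True | True | True
Satisfying assignment at row 1: a=False, d=False, r=False gives True.

No, it is not a contradiction.


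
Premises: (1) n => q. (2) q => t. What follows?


Hypothetical syllogism: from (P → Q) and (Q → R), infer (P → R).
Chain the two implications through the shared middle term 'q'.

n => t


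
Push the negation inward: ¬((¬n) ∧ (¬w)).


De Morgan: the negation of a conjunction is the disjunction of the negations.
Distribute ¬ across ∧, flipping it to ∨, and negate each literal.

n ∨ w


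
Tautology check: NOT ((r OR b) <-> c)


Build the truth table over {b, c, r}:
b | c | r | φ
-------------
F | F | F | F
T | F | F | T
F | T | F | T
T | T | F | F
F | F | T | T
T | F | T | T
F | T | T | F
T | T | T | F
Counterexample at row 1: with b=F, c=F, r=F, the formula is F.

No, it is not a tautology.


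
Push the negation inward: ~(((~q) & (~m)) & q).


De Morgan: the negation of a conjunction is the disjunction of the negations.
Distribute ~ across &, flipping it to |, and negate each literal.

(q | m) | (~q)


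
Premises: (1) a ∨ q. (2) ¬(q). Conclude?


Disjunctive syllogism: from (P ∨ Q) and ¬P, infer Q.
One disjunct, 'q', is ruled out; the other must hold.

a


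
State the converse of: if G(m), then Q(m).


The converse of (P → Q) is (Q → P). It is not in general equivalent to the original.
Here P = 'G(m)' and Q = 'Q(m)'.

If Q(m), then G(m).


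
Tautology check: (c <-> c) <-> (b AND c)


Build the truth table over {b, c}:
b | c | φ
---------
F | F | F
T | F | F
F | T | F
T | T | T
Counterexample at row 1: with b=F, c=F, the formula is F.

No, it is not a tautology.


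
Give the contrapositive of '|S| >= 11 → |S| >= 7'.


The contrapositive of (P → Q) is (¬Q → ¬P); it is logically equivalent to the original.
Here P = '|S| >= 11' and Q = '|S| >= 7'.

If not (|S| >= 7), then not (|S| >= 11).


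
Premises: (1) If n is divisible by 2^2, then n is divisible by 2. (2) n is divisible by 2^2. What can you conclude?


Modus ponens: from (P → Q) and P, infer Q.
P = 'n is divisible by 2^2' is asserted, and P → Q holds, so Q follows.

n is divisible by 2.


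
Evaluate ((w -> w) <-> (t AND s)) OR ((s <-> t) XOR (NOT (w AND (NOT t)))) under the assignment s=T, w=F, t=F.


Substitute s=T, w=F, t=F:
w -> w = F -> F = T
t AND s = F AND T = F
(w -> w) <-> (t AND s) = T <-> F = F
s <-> t = T <-> F = F
NOT t = T
w AND (NOT t) = F AND T = F
NOT (w AND (NOT t)) = T
(s <-> t) XOR (NOT (w AND (NOT t))) = F XOR T = T
((w -> w) <-> (t AND s)) OR ((s <-> t) XOR (NOT (w AND (NOT t)))) = F OR T = T

T


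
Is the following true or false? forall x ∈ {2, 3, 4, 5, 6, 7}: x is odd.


Evaluate the predicate on each element: 2:False, 3:True, 4:False, 5:True, 6:False, 7:True.
Counterexample x = 2 fails the predicate.

False


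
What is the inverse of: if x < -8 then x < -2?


The inverse of (P → Q) is (¬P → ¬Q). It is equivalent to the converse, not to the original.
Here P = 'x < -8' and Q = 'x < -2'.

If not (x < -8), then not (x < -2).


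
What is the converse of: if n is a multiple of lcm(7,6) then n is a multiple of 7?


The converse of (P → Q) is (Q → P). It is not in general equivalent to the original.
Here P = 'n is a multiple of lcm(7,6)' and Q = 'n is a multiple of 7'.

If n is a multiple of 7, then n is a multiple of lcm(7,6).


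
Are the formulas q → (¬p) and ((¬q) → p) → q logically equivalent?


Compare truth tables:
p | q | φ | ψ
-------------
F | F | T | T
T | F | T | F
F | T | T | T
T | T | F | T
They differ at row 2 (p=T, q=F): φ=T but ψ=F.

No, they are not logically equivalent.


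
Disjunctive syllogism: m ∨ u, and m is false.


Disjunctive syllogism: from (P ∨ Q) and ¬P, infer Q.
One disjunct, 'm', is ruled out; the other must hold.

u
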